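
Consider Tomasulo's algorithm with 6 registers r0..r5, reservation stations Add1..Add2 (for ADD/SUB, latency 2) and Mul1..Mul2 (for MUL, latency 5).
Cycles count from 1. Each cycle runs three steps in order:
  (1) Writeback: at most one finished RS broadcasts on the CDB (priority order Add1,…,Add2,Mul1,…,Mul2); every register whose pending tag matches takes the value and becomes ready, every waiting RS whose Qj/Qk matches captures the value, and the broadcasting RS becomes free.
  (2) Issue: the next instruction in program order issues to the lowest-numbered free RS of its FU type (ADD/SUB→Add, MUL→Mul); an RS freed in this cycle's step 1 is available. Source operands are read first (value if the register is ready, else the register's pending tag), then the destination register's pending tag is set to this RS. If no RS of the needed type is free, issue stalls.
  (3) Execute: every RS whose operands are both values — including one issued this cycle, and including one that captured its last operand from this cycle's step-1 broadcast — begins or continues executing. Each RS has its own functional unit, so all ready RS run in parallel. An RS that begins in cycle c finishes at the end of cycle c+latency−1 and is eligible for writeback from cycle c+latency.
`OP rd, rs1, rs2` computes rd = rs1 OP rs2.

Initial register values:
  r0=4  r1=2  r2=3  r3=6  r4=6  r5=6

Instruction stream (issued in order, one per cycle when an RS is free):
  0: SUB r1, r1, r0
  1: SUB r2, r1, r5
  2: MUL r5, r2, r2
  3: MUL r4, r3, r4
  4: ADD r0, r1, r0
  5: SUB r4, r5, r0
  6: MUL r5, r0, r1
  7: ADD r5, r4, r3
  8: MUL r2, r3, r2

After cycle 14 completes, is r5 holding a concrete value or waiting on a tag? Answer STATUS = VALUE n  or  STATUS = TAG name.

  c1: issue SUB r1<-Add1  regs: r0:4,r1:Add1,r2:3,r3:6,r4:6,r5:6
  c2: issue SUB r2<-Add2  regs: r0:4,r1:Add1,r2:Add2,r3:6,r4:6,r5:6
  c3: CDB Add1=-2; issue MUL r5<-Mul1  regs: r0:4,r1:-2,r2:Add2,r3:6,r4:6,r5:Mul1
  c4: issue MUL r4<-Mul2  regs: r0:4,r1:-2,r2:Add2,r3:6,r4:Mul2,r5:Mul1
  c5: CDB Add2=-8; issue ADD r0<-Add1  regs: r0:Add1,r1:-2,r2:-8,r3:6,r4:Mul2,r5:Mul1
  c6: issue SUB r4<-Add2  regs: r0:Add1,r1:-2,r2:-8,r3:6,r4:Add2,r5:Mul1
  c7: CDB Add1=2; stall  regs: r0:2,r1:-2,r2:-8,r3:6,r4:Add2,r5:Mul1
  c8: stall  regs: r0:2,r1:-2,r2:-8,r3:6,r4:Add2,r5:Mul1
  c9: CDB Mul2=36; issue MUL r5<-Mul2  regs: r0:2,r1:-2,r2:-8,r3:6,r4:Add2,r5:Mul2
  c10: CDB Mul1=64; issue ADD r5<-Add1  regs: r0:2,r1:-2,r2:-8,r3:6,r4:Add2,r5:Add1
  c11: issue MUL r2<-Mul1  regs: r0:2,r1:-2,r2:Mul1,r3:6,r4:Add2,r5:Add1
  c12: CDB Add2=62  regs: r0:2,r1:-2,r2:Mul1,r3:6,r4:62,r5:Add1
  c13: -  regs: r0:2,r1:-2,r2:Mul1,r3:6,r4:62,r5:Add1
  c14: CDB Add1=68  regs: r0:2,r1:-2,r2:Mul1,r3:6,r4:62,r5:68

STATUS = VALUE 68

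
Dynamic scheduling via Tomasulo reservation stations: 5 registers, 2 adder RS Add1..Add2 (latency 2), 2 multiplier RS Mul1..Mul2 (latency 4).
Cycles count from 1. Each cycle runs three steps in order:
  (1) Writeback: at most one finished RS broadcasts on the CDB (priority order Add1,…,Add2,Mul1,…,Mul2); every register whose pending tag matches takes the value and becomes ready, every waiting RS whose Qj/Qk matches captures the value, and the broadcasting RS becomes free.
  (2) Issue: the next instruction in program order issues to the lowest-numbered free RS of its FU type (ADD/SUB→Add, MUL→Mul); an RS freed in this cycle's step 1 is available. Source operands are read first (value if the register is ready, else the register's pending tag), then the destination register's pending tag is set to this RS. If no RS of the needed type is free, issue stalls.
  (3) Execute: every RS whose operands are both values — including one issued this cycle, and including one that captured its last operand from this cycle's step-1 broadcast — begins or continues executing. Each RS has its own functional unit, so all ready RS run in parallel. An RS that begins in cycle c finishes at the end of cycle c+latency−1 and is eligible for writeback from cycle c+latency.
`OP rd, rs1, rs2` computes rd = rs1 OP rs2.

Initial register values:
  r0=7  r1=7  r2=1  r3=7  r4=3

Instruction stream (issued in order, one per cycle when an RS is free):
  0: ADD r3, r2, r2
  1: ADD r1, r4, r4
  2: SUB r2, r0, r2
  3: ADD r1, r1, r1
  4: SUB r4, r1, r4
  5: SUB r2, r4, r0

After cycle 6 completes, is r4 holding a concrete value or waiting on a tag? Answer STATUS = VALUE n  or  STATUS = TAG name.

c1: issue ADD r3<-Add1 | r0:7,r1:7,r2:1,r3:Add1,r4:3
c2: issue ADD r1<-Add2 | r0:7,r1:Add2,r2:1,r3:Add1,r4:3
c3: CDB Add1=2; issue SUB r2<-Add1 | r0:7,r1:Add2,r2:Add1,r3:2,r4:3
c4: CDB Add2=6; issue ADD r1<-Add2 | r0:7,r1:Add2,r2:Add1,r3:2,r4:3
c5: CDB Add1=6; issue SUB r4<-Add1 | r0:7,r1:Add2,r2:6,r3:2,r4:Add1
c6: CDB Add2=12; issue SUB r2<-Add2 | r0:7,r1:12,r2:Add2,r3:2,r4:Add1

STATUS = TAG Add1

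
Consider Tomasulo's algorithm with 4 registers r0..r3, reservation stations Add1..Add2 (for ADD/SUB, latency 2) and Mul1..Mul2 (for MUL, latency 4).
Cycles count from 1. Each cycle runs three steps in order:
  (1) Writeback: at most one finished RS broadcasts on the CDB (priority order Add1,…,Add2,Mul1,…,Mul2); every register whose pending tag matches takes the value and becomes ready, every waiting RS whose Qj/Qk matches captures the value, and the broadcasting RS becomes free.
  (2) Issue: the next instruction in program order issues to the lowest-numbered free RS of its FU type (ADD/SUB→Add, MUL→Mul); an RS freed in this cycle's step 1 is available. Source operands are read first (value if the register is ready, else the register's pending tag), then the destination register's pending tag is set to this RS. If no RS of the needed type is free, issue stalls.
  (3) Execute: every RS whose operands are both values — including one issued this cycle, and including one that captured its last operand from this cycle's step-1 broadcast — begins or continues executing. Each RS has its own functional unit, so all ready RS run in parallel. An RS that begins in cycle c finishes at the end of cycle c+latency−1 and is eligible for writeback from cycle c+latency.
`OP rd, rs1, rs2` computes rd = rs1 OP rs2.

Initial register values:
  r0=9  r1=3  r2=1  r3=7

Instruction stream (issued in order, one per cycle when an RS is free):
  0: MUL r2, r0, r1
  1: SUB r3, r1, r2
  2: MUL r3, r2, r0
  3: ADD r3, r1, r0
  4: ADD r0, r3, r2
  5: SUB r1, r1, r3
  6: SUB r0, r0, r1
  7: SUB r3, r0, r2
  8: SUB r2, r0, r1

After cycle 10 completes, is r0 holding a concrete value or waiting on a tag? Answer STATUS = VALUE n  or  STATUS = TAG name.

  c1: issue MUL r2<-Mul1  regs: r0:9,r1:3,r2:Mul1,r3:7
  c2: issue SUB r3<-Add1  regs: r0:9,r1:3,r2:Mul1,r3:Add1
  c3: issue MUL r3<-Mul2  regs: r0:9,r1:3,r2:Mul1,r3:Mul2
  c4: issue ADD r3<-Add2  regs: r0:9,r1:3,r2:Mul1,r3:Add2
  c5: CDB Mul1=27; stall  regs: r0:9,r1:3,r2:27,r3:Add2
  c6: CDB Add2=12; issue ADD r0<-Add2  regs: r0:Add2,r1:3,r2:27,r3:12
  c7: CDB Add1=-24; issue SUB r1<-Add1  regs: r0:Add2,r1:Add1,r2:27,r3:12
  c8: CDB Add2=39; issue SUB r0<-Add2  regs: r0:Add2,r1:Add1,r2:27,r3:12
  c9: CDB Add1=-9; issue SUB r3<-Add1  regs: r0:Add2,r1:-9,r2:27,r3:Add1
  c10: CDB Mul2=243; stall  regs: r0:Add2,r1:-9,r2:27,r3:Add1

STATUS = TAG Add2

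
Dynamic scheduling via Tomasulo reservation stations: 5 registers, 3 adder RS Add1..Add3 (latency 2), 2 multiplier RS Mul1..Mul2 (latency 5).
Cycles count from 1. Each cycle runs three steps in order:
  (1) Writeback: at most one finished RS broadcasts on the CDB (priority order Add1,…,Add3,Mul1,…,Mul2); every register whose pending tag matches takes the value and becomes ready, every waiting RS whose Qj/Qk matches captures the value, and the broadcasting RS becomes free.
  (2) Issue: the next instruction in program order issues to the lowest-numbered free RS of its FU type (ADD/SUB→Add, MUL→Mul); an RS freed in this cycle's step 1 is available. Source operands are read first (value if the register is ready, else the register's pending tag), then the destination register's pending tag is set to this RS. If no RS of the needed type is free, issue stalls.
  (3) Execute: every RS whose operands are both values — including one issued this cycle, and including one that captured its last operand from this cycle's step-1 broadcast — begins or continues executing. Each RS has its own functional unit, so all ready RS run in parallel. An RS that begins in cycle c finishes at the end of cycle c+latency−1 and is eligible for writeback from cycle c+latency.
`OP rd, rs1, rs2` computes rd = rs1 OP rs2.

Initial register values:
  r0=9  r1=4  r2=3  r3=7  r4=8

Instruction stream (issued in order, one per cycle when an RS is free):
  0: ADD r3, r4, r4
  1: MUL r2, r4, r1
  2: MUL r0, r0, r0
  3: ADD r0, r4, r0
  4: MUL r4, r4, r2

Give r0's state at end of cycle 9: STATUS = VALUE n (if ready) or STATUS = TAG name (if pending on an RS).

STATUS = TAG Add1

cycle 1: issue ADD r3<-Add1 // r0:9,r1:4,r2:3,r3:Add1,r4:8
cycle 2: issue MUL r2<-Mul1 // r0:9,r1:4,r2:Mul1,r3:Add1,r4:8
cycle 3: CDB Add1=16; issue MUL r0<-Mul2 // r0:Mul2,r1:4,r2:Mul1,r3:16,r4:8
cycle 4: issue ADD r0<-Add1 // r0:Add1,r1:4,r2:Mul1,r3:16,r4:8
cycle 5: stall // r0:Add1,r1:4,r2:Mul1,r3:16,r4:8
cycle 6: stall // r0:Add1,r1:4,r2:Mul1,r3:16,r4:8
cycle 7: CDB Mul1=32; issue MUL r4<-Mul1 // r0:Add1,r1:4,r2:32,r3:16,r4:Mul1
cycle 8: CDB Mul2=81 // r0:Add1,r1:4,r2:32,r3:16,r4:Mul1
cycle 9: - // r0:Add1,r1:4,r2:32,r3:16,r4:Mul1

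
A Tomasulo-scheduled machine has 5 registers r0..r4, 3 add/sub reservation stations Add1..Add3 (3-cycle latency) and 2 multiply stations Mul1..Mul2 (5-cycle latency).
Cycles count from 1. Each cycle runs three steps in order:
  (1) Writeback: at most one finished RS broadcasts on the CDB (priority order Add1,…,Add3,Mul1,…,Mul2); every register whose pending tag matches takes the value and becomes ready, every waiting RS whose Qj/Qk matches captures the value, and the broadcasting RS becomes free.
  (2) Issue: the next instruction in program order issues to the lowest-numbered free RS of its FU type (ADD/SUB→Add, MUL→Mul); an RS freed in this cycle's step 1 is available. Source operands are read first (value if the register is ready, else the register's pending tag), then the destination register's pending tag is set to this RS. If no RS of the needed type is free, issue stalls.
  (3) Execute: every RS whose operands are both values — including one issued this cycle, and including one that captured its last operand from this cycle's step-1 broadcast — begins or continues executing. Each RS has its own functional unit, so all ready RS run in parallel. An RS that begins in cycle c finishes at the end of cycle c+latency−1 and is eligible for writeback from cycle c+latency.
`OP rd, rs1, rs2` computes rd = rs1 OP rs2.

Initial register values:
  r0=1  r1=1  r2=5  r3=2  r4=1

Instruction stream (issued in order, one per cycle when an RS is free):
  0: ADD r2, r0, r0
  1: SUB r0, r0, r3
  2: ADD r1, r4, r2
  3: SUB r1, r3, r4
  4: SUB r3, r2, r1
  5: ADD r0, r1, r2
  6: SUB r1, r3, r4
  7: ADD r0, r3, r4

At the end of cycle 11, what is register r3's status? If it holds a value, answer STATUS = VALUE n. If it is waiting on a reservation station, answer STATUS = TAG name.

c1: issue ADD r2<-Add1 | r0:1,r1:1,r2:Add1,r3:2,r4:1
c2: issue SUB r0<-Add2 | r0:Add2,r1:1,r2:Add1,r3:2,r4:1
c3: issue ADD r1<-Add3 | r0:Add2,r1:Add3,r2:Add1,r3:2,r4:1
c4: CDB Add1=2; issue SUB r1<-Add1 | r0:Add2,r1:Add1,r2:2,r3:2,r4:1
c5: CDB Add2=-1; issue SUB r3<-Add2 | r0:-1,r1:Add1,r2:2,r3:Add2,r4:1
c6: stall | r0:-1,r1:Add1,r2:2,r3:Add2,r4:1
c7: CDB Add1=1; issue ADD r0<-Add1 | r0:Add1,r1:1,r2:2,r3:Add2,r4:1
c8: CDB Add3=3; issue SUB r1<-Add3 | r0:Add1,r1:Add3,r2:2,r3:Add2,r4:1
c9: stall | r0:Add1,r1:Add3,r2:2,r3:Add2,r4:1
c10: CDB Add1=3; issue ADD r0<-Add1 | r0:Add1,r1:Add3,r2:2,r3:Add2,r4:1
c11: CDB Add2=1 | r0:Add1,r1:Add3,r2:2,r3:1,r4:1

STATUS = VALUE 1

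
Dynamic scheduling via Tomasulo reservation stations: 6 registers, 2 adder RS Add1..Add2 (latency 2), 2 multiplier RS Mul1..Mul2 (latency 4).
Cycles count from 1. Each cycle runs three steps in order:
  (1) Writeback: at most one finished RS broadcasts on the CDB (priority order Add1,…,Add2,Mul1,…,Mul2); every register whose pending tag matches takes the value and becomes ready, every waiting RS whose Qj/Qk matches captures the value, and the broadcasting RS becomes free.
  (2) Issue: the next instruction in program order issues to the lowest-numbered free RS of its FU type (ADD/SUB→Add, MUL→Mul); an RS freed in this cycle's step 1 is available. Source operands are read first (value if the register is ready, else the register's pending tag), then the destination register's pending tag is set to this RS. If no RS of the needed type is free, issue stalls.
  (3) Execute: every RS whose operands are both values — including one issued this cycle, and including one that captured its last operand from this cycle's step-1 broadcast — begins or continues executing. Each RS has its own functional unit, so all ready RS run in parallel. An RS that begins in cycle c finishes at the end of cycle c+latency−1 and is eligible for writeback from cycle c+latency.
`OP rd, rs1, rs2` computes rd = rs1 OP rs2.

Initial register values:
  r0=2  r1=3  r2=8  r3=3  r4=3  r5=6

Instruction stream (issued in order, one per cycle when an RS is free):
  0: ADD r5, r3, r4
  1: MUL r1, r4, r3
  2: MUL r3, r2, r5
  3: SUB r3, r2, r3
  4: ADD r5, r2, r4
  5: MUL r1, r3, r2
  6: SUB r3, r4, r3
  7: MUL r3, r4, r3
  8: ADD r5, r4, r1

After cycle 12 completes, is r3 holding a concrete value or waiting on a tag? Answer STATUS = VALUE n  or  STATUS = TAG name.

cycle 1: issue ADD r5<-Add1 // r0:2,r1:3,r2:8,r3:3,r4:3,r5:Add1
cycle 2: issue MUL r1<-Mul1 // r0:2,r1:Mul1,r2:8,r3:3,r4:3,r5:Add1
cycle 3: CDB Add1=6; issue MUL r3<-Mul2 // r0:2,r1:Mul1,r2:8,r3:Mul2,r4:3,r5:6
cycle 4: issue SUB r3<-Add1 // r0:2,r1:Mul1,r2:8,r3:Add1,r4:3,r5:6
cycle 5: issue ADD r5<-Add2 // r0:2,r1:Mul1,r2:8,r3:Add1,r4:3,r5:Add2
cycle 6: CDB Mul1=9; issue MUL r1<-Mul1 // r0:2,r1:Mul1,r2:8,r3:Add1,r4:3,r5:Add2
cycle 7: CDB Add2=11; issue SUB r3<-Add2 // r0:2,r1:Mul1,r2:8,r3:Add2,r4:3,r5:11
cycle 8: CDB Mul2=48; issue MUL r3<-Mul2 // r0:2,r1:Mul1,r2:8,r3:Mul2,r4:3,r5:11
cycle 9: stall // r0:2,r1:Mul1,r2:8,r3:Mul2,r4:3,r5:11
cycle 10: CDB Add1=-40; issue ADD r5<-Add1 // r0:2,r1:Mul1,r2:8,r3:Mul2,r4:3,r5:Add1
cycle 11: - // r0:2,r1:Mul1,r2:8,r3:Mul2,r4:3,r5:Add1
cycle 12: CDB Add2=43 // r0:2,r1:Mul1,r2:8,r3:Mul2,r4:3,r5:Add1

STATUS = TAG Mul2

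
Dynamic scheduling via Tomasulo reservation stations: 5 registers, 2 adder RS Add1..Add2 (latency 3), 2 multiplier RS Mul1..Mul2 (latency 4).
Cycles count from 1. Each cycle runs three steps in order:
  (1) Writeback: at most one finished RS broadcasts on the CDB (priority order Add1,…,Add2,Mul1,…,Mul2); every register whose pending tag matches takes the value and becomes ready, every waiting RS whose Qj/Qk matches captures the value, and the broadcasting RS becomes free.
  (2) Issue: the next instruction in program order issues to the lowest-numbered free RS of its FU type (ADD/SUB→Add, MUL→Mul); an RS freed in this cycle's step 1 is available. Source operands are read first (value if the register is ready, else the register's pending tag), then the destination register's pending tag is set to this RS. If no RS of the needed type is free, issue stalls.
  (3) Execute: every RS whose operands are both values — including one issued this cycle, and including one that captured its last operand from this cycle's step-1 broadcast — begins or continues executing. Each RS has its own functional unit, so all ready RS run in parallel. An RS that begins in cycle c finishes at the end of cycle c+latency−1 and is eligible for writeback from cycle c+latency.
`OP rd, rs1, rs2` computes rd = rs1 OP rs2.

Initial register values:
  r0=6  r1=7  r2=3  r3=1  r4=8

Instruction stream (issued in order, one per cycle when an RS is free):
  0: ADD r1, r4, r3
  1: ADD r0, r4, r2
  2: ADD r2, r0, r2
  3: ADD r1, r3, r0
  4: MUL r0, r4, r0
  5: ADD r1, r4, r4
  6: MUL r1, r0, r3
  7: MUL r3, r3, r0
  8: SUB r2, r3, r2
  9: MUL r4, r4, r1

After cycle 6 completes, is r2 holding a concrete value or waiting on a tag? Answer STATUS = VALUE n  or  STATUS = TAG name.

STATUS = TAG Add1

  c1: issue ADD r1<-Add1  regs: r0:6,r1:Add1,r2:3,r3:1,r4:8
  c2: issue ADD r0<-Add2  regs: r0:Add2,r1:Add1,r2:3,r3:1,r4:8
  c3: stall  regs: r0:Add2,r1:Add1,r2:3,r3:1,r4:8
  c4: CDB Add1=9; issue ADD r2<-Add1  regs: r0:Add2,r1:9,r2:Add1,r3:1,r4:8
  c5: CDB Add2=11; issue ADD r1<-Add2  regs: r0:11,r1:Add2,r2:Add1,r3:1,r4:8
  c6: issue MUL r0<-Mul1  regs: r0:Mul1,r1:Add2,r2:Add1,r3:1,r4:8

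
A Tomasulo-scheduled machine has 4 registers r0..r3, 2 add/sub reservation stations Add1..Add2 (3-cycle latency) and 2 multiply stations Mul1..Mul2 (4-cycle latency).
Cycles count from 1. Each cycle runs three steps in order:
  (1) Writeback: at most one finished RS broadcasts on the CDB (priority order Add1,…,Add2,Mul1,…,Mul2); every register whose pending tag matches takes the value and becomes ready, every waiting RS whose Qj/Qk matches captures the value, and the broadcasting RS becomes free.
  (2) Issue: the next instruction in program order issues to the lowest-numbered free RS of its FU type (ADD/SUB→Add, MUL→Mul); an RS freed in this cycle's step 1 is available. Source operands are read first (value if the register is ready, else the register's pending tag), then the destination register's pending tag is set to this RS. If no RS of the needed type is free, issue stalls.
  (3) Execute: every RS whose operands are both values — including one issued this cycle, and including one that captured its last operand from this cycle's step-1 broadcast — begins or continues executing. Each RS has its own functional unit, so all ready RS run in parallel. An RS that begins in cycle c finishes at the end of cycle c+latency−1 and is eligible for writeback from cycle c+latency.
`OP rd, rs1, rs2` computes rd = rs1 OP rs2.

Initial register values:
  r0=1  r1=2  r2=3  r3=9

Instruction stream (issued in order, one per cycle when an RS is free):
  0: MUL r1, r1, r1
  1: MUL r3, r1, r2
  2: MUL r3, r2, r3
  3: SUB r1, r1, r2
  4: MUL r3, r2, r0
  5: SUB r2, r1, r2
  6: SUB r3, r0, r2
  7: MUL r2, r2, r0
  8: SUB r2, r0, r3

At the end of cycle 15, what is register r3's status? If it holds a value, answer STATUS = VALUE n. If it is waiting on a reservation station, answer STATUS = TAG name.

STATUS = TAG Add2

c1: issue MUL r1<-Mul1 | r0:1,r1:Mul1,r2:3,r3:9
c2: issue MUL r3<-Mul2 | r0:1,r1:Mul1,r2:3,r3:Mul2
c3: stall | r0:1,r1:Mul1,r2:3,r3:Mul2
c4: stall | r0:1,r1:Mul1,r2:3,r3:Mul2
c5: CDB Mul1=4; issue MUL r3<-Mul1 | r0:1,r1:4,r2:3,r3:Mul1
c6: issue SUB r1<-Add1 | r0:1,r1:Add1,r2:3,r3:Mul1
c7: stall | r0:1,r1:Add1,r2:3,r3:Mul1
c8: stall | r0:1,r1:Add1,r2:3,r3:Mul1
c9: CDB Add1=1; stall | r0:1,r1:1,r2:3,r3:Mul1
c10: CDB Mul2=12; issue MUL r3<-Mul2 | r0:1,r1:1,r2:3,r3:Mul2
c11: issue SUB r2<-Add1 | r0:1,r1:1,r2:Add1,r3:Mul2
c12: issue SUB r3<-Add2 | r0:1,r1:1,r2:Add1,r3:Add2
c13: stall | r0:1,r1:1,r2:Add1,r3:Add2
c14: CDB Add1=-2; stall | r0:1,r1:1,r2:-2,r3:Add2
c15: CDB Mul1=36; issue MUL r2<-Mul1 | r0:1,r1:1,r2:Mul1,r3:Add2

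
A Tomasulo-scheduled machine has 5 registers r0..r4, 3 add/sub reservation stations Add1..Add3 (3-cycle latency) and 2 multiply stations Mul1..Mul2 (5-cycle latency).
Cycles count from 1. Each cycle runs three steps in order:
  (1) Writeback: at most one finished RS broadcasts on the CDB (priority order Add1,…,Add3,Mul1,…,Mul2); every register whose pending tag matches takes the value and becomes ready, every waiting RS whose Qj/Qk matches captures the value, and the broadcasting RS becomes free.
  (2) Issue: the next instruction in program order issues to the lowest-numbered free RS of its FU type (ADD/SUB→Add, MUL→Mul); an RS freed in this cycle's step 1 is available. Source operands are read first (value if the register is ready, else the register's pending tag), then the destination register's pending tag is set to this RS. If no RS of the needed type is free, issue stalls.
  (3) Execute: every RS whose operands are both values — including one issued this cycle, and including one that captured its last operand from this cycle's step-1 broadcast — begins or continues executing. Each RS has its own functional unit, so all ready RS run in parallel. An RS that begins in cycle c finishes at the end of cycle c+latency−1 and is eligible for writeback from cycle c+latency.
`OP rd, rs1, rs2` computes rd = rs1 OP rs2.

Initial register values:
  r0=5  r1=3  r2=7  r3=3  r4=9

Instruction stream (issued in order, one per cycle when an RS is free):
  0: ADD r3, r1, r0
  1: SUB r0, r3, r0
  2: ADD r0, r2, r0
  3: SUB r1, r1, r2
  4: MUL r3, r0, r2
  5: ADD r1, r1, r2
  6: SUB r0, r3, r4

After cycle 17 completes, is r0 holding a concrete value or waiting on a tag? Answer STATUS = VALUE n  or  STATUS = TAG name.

cycle 1: issue ADD r3<-Add1 // r0:5,r1:3,r2:7,r3:Add1,r4:9
cycle 2: issue SUB r0<-Add2 // r0:Add2,r1:3,r2:7,r3:Add1,r4:9
cycle 3: issue ADD r0<-Add3 // r0:Add3,r1:3,r2:7,r3:Add1,r4:9
cycle 4: CDB Add1=8; issue SUB r1<-Add1 // r0:Add3,r1:Add1,r2:7,r3:8,r4:9
cycle 5: issue MUL r3<-Mul1 // r0:Add3,r1:Add1,r2:7,r3:Mul1,r4:9
cycle 6: stall // r0:Add3,r1:Add1,r2:7,r3:Mul1,r4:9
cycle 7: CDB Add1=-4; issue ADD r1<-Add1 // r0:Add3,r1:Add1,r2:7,r3:Mul1,r4:9
cycle 8: CDB Add2=3; issue SUB r0<-Add2 // r0:Add2,r1:Add1,r2:7,r3:Mul1,r4:9
cycle 9: - // r0:Add2,r1:Add1,r2:7,r3:Mul1,r4:9
cycle 10: CDB Add1=3 // r0:Add2,r1:3,r2:7,r3:Mul1,r4:9
cycle 11: CDB Add3=10 // r0:Add2,r1:3,r2:7,r3:Mul1,r4:9
cycle 12: - // r0:Add2,r1:3,r2:7,r3:Mul1,r4:9
cycle 13: - // r0:Add2,r1:3,r2:7,r3:Mul1,r4:9
cycle 14: - // r0:Add2,r1:3,r2:7,r3:Mul1,r4:9
cycle 15: - // r0:Add2,r1:3,r2:7,r3:Mul1,r4:9
cycle 16: CDB Mul1=70 // r0:Add2,r1:3,r2:7,r3:70,r4:9
cycle 17: - // r0:Add2,r1:3,r2:7,r3:70,r4:9

STATUS = TAG Add2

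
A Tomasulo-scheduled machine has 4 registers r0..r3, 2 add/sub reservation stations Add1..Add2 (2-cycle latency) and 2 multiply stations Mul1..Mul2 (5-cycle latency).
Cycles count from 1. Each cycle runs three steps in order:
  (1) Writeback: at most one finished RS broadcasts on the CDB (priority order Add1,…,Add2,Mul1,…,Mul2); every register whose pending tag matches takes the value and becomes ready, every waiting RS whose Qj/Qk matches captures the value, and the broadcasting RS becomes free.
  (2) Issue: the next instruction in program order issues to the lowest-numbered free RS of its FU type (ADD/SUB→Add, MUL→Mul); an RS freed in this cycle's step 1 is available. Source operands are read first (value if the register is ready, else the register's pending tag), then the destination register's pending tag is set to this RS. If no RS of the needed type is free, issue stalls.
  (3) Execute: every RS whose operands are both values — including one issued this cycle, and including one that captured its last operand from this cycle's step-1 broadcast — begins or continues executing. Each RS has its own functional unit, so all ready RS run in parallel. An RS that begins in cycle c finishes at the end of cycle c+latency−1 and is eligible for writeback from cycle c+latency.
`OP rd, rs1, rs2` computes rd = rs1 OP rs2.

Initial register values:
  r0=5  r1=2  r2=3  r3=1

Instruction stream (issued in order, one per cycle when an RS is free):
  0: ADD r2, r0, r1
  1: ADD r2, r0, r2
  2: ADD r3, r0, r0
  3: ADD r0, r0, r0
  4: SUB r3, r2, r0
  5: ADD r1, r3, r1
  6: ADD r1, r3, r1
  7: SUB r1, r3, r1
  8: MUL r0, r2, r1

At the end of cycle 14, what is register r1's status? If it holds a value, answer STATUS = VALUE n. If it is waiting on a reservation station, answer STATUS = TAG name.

STATUS = TAG Add1

c1: issue ADD r2<-Add1 | r0:5,r1:2,r2:Add1,r3:1
c2: issue ADD r2<-Add2 | r0:5,r1:2,r2:Add2,r3:1
c3: CDB Add1=7; issue ADD r3<-Add1 | r0:5,r1:2,r2:Add2,r3:Add1
c4: stall | r0:5,r1:2,r2:Add2,r3:Add1
c5: CDB Add1=10; issue ADD r0<-Add1 | r0:Add1,r1:2,r2:Add2,r3:10
c6: CDB Add2=12; issue SUB r3<-Add2 | r0:Add1,r1:2,r2:12,r3:Add2
c7: CDB Add1=10; issue ADD r1<-Add1 | r0:10,r1:Add1,r2:12,r3:Add2
c8: stall | r0:10,r1:Add1,r2:12,r3:Add2
c9: CDB Add2=2; issue ADD r1<-Add2 | r0:10,r1:Add2,r2:12,r3:2
c10: stall | r0:10,r1:Add2,r2:12,r3:2
c11: CDB Add1=4; issue SUB r1<-Add1 | r0:10,r1:Add1,r2:12,r3:2
c12: issue MUL r0<-Mul1 | r0:Mul1,r1:Add1,r2:12,r3:2
c13: CDB Add2=6 | r0:Mul1,r1:Add1,r2:12,r3:2
c14: - | r0:Mul1,r1:Add1,r2:12,r3:2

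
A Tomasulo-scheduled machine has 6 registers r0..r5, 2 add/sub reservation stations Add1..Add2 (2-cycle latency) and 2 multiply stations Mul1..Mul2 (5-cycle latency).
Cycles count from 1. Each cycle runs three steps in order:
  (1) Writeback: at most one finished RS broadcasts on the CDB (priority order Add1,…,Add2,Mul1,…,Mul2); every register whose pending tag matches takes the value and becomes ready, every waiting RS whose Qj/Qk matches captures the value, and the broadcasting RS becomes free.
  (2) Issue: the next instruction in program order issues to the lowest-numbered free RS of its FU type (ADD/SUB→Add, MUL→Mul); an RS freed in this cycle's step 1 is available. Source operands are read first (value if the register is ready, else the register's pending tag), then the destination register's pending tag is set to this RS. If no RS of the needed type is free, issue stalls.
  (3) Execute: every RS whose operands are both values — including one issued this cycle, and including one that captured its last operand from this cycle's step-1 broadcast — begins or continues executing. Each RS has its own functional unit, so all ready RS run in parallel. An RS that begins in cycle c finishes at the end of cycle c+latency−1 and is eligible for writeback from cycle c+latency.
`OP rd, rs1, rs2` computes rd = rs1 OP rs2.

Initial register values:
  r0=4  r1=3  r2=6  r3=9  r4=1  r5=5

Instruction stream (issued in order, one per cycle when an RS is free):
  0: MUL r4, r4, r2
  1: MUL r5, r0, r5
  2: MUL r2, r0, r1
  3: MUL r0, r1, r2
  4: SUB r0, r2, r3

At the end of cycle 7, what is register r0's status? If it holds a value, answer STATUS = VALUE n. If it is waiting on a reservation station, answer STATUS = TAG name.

STATUS = TAG Mul2

c1: issue MUL r4<-Mul1 | r0:4,r1:3,r2:6,r3:9,r4:Mul1,r5:5
c2: issue MUL r5<-Mul2 | r0:4,r1:3,r2:6,r3:9,r4:Mul1,r5:Mul2
c3: stall | r0:4,r1:3,r2:6,r3:9,r4:Mul1,r5:Mul2
c4: stall | r0:4,r1:3,r2:6,r3:9,r4:Mul1,r5:Mul2
c5: stall | r0:4,r1:3,r2:6,r3:9,r4:Mul1,r5:Mul2
c6: CDB Mul1=6; issue MUL r2<-Mul1 | r0:4,r1:3,r2:Mul1,r3:9,r4:6,r5:Mul2
c7: CDB Mul2=20; issue MUL r0<-Mul2 | r0:Mul2,r1:3,r2:Mul1,r3:9,r4:6,r5:20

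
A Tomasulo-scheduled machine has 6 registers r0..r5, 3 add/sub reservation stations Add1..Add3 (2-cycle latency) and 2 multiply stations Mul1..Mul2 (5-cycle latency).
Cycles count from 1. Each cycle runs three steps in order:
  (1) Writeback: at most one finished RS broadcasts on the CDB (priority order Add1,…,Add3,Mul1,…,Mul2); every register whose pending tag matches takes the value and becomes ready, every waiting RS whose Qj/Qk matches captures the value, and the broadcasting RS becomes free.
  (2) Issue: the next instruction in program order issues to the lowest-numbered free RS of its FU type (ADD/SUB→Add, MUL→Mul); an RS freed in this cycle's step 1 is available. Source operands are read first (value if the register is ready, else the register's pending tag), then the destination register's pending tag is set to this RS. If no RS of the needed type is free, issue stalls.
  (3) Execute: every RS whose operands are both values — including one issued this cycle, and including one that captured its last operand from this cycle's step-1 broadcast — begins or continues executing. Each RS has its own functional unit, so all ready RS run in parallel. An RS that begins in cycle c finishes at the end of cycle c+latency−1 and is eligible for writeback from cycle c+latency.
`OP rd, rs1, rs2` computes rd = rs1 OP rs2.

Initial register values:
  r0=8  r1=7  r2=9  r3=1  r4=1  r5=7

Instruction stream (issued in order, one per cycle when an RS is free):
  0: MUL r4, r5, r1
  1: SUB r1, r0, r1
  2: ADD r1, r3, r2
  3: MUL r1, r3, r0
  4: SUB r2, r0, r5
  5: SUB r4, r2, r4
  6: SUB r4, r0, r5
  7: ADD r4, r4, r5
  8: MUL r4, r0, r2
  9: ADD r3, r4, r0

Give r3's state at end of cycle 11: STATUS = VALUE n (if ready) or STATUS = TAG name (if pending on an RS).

  c1: issue MUL r4<-Mul1  regs: r0:8,r1:7,r2:9,r3:1,r4:Mul1,r5:7
  c2: issue SUB r1<-Add1  regs: r0:8,r1:Add1,r2:9,r3:1,r4:Mul1,r5:7
  c3: issue ADD r1<-Add2  regs: r0:8,r1:Add2,r2:9,r3:1,r4:Mul1,r5:7
  c4: CDB Add1=1; issue MUL r1<-Mul2  regs: r0:8,r1:Mul2,r2:9,r3:1,r4:Mul1,r5:7
  c5: CDB Add2=10; issue SUB r2<-Add1  regs: r0:8,r1:Mul2,r2:Add1,r3:1,r4:Mul1,r5:7
  c6: CDB Mul1=49; issue SUB r4<-Add2  regs: r0:8,r1:Mul2,r2:Add1,r3:1,r4:Add2,r5:7
  c7: CDB Add1=1; issue SUB r4<-Add1  regs: r0:8,r1:Mul2,r2:1,r3:1,r4:Add1,r5:7
  c8: issue ADD r4<-Add3  regs: r0:8,r1:Mul2,r2:1,r3:1,r4:Add3,r5:7
  c9: CDB Add1=1; issue MUL r4<-Mul1  regs: r0:8,r1:Mul2,r2:1,r3:1,r4:Mul1,r5:7
  c10: CDB Add2=-48; issue ADD r3<-Add1  regs: r0:8,r1:Mul2,r2:1,r3:Add1,r4:Mul1,r5:7
  c11: CDB Add3=8  regs: r0:8,r1:Mul2,r2:1,r3:Add1,r4:Mul1,r5:7

STATUS = TAG Add1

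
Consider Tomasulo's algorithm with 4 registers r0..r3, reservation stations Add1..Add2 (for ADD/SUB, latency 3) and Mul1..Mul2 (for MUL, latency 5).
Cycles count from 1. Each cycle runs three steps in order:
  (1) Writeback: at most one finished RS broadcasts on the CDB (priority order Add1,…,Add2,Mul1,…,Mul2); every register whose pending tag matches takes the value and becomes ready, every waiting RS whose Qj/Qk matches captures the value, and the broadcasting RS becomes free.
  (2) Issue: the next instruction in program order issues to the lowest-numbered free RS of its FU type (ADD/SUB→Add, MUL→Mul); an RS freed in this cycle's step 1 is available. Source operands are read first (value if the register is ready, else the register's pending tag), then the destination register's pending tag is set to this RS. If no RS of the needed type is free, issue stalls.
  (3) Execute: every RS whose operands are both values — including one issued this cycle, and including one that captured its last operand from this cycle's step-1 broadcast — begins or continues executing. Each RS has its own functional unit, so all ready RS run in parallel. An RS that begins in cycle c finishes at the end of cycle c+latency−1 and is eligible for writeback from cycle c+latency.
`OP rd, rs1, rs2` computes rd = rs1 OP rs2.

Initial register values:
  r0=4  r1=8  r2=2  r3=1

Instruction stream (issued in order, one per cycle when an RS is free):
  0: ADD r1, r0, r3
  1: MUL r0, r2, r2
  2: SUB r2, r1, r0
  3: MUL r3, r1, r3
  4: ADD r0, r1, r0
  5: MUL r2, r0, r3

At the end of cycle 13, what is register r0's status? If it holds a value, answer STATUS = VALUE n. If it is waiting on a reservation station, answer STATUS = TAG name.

  c1: issue ADD r1<-Add1  regs: r0:4,r1:Add1,r2:2,r3:1
  c2: issue MUL r0<-Mul1  regs: r0:Mul1,r1:Add1,r2:2,r3:1
  c3: issue SUB r2<-Add2  regs: r0:Mul1,r1:Add1,r2:Add2,r3:1
  c4: CDB Add1=5; issue MUL r3<-Mul2  regs: r0:Mul1,r1:5,r2:Add2,r3:Mul2
  c5: issue ADD r0<-Add1  regs: r0:Add1,r1:5,r2:Add2,r3:Mul2
  c6: stall  regs: r0:Add1,r1:5,r2:Add2,r3:Mul2
  c7: CDB Mul1=4; issue MUL r2<-Mul1  regs: r0:Add1,r1:5,r2:Mul1,r3:Mul2
  c8: -  regs: r0:Add1,r1:5,r2:Mul1,r3:Mul2
  c9: CDB Mul2=5  regs: r0:Add1,r1:5,r2:Mul1,r3:5
  c10: CDB Add1=9  regs: r0:9,r1:5,r2:Mul1,r3:5
  c11: CDB Add2=1  regs: r0:9,r1:5,r2:Mul1,r3:5
  c12: -  regs: r0:9,r1:5,r2:Mul1,r3:5
  c13: -  regs: r0:9,r1:5,r2:Mul1,r3:5

STATUS = VALUE 9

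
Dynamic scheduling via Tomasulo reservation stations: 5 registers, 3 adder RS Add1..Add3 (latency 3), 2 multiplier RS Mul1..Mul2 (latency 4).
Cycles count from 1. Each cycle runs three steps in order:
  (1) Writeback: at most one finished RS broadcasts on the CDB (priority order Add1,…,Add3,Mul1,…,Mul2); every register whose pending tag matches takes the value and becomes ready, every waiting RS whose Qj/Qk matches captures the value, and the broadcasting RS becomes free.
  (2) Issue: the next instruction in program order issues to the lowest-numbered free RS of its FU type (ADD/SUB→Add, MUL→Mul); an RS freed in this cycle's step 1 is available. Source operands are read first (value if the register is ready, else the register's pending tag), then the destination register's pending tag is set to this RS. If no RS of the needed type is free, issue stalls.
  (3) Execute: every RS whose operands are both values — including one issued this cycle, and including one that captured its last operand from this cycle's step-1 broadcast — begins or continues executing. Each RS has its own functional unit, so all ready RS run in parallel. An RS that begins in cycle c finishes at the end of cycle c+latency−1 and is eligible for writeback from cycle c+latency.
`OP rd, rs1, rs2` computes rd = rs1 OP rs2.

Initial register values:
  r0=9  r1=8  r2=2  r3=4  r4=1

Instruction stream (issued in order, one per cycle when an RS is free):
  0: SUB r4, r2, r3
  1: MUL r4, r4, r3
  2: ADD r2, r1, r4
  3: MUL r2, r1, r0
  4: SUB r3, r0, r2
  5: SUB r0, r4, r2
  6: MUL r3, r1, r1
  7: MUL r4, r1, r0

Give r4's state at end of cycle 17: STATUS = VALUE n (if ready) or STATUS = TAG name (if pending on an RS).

STATUS = VALUE -640

c1: issue SUB r4<-Add1 | r0:9,r1:8,r2:2,r3:4,r4:Add1
c2: issue MUL r4<-Mul1 | r0:9,r1:8,r2:2,r3:4,r4:Mul1
c3: issue ADD r2<-Add2 | r0:9,r1:8,r2:Add2,r3:4,r4:Mul1
c4: CDB Add1=-2; issue MUL r2<-Mul2 | r0:9,r1:8,r2:Mul2,r3:4,r4:Mul1
c5: issue SUB r3<-Add1 | r0:9,r1:8,r2:Mul2,r3:Add1,r4:Mul1
c6: issue SUB r0<-Add3 | r0:Add3,r1:8,r2:Mul2,r3:Add1,r4:Mul1
c7: stall | r0:Add3,r1:8,r2:Mul2,r3:Add1,r4:Mul1
c8: CDB Mul1=-8; issue MUL r3<-Mul1 | r0:Add3,r1:8,r2:Mul2,r3:Mul1,r4:-8
c9: CDB Mul2=72; issue MUL r4<-Mul2 | r0:Add3,r1:8,r2:72,r3:Mul1,r4:Mul2
c10: - | r0:Add3,r1:8,r2:72,r3:Mul1,r4:Mul2
c11: CDB Add2=0 | r0:Add3,r1:8,r2:72,r3:Mul1,r4:Mul2
c12: CDB Add1=-63 | r0:Add3,r1:8,r2:72,r3:Mul1,r4:Mul2
c13: CDB Add3=-80 | r0:-80,r1:8,r2:72,r3:Mul1,r4:Mul2
c14: CDB Mul1=64 | r0:-80,r1:8,r2:72,r3:64,r4:Mul2
c15: - | r0:-80,r1:8,r2:72,r3:64,r4:Mul2
c16: - | r0:-80,r1:8,r2:72,r3:64,r4:Mul2
c17: CDB Mul2=-640 | r0:-80,r1:8,r2:72,r3:64,r4:-640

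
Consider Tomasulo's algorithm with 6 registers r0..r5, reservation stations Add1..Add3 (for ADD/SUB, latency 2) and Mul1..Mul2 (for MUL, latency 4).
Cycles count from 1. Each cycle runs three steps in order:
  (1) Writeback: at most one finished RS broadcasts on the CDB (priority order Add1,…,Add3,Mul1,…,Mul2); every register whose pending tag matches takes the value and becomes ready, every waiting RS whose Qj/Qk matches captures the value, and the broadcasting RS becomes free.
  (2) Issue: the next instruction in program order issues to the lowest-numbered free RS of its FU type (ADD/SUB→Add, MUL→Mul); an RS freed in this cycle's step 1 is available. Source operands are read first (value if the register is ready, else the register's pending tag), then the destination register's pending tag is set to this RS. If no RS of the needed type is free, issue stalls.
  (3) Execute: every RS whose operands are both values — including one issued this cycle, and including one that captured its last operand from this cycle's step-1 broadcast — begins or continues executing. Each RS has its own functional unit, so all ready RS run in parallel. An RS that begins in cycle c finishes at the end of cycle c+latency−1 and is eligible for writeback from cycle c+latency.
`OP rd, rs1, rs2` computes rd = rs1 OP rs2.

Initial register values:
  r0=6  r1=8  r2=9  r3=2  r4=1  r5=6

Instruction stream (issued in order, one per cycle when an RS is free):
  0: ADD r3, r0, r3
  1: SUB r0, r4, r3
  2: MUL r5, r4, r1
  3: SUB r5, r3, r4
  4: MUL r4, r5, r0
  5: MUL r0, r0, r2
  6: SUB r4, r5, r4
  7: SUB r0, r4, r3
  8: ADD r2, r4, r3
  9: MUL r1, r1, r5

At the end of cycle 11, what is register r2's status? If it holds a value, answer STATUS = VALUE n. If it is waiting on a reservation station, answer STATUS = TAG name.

  c1: issue ADD r3<-Add1  regs: r0:6,r1:8,r2:9,r3:Add1,r4:1,r5:6
  c2: issue SUB r0<-Add2  regs: r0:Add2,r1:8,r2:9,r3:Add1,r4:1,r5:6
  c3: CDB Add1=8; issue MUL r5<-Mul1  regs: r0:Add2,r1:8,r2:9,r3:8,r4:1,r5:Mul1
  c4: issue SUB r5<-Add1  regs: r0:Add2,r1:8,r2:9,r3:8,r4:1,r5:Add1
  c5: CDB Add2=-7; issue MUL r4<-Mul2  regs: r0:-7,r1:8,r2:9,r3:8,r4:Mul2,r5:Add1
  c6: CDB Add1=7; stall  regs: r0:-7,r1:8,r2:9,r3:8,r4:Mul2,r5:7
  c7: CDB Mul1=8; issue MUL r0<-Mul1  regs: r0:Mul1,r1:8,r2:9,r3:8,r4:Mul2,r5:7
  c8: issue SUB r4<-Add1  regs: r0:Mul1,r1:8,r2:9,r3:8,r4:Add1,r5:7
  c9: issue SUB r0<-Add2  regs: r0:Add2,r1:8,r2:9,r3:8,r4:Add1,r5:7
  c10: CDB Mul2=-49; issue ADD r2<-Add3  regs: r0:Add2,r1:8,r2:Add3,r3:8,r4:Add1,r5:7
  c11: CDB Mul1=-63; issue MUL r1<-Mul1  regs: r0:Add2,r1:Mul1,r2:Add3,r3:8,r4:Add1,r5:7

STATUS = TAG Add3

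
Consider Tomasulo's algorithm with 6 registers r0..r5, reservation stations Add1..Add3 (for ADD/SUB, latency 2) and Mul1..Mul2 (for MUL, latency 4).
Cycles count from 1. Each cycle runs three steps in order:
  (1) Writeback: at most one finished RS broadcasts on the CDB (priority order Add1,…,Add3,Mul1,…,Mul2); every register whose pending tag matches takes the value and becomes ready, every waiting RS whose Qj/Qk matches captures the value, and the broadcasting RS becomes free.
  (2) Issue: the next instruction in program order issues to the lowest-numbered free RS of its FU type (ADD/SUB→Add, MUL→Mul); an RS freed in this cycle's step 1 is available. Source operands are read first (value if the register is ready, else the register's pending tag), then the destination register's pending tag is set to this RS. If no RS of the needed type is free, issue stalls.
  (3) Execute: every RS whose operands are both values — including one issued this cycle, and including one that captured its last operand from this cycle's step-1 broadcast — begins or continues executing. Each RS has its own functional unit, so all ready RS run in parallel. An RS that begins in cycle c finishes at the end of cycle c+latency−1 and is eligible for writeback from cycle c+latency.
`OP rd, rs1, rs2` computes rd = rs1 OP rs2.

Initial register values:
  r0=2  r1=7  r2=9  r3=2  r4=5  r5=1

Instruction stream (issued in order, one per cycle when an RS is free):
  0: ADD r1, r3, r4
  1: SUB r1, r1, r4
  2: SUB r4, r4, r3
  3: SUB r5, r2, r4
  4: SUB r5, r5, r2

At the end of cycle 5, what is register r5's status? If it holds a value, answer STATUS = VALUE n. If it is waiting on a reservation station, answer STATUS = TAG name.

STATUS = TAG Add1

cycle 1: issue ADD r1<-Add1 // r0:2,r1:Add1,r2:9,r3:2,r4:5,r5:1
cycle 2: issue SUB r1<-Add2 // r0:2,r1:Add2,r2:9,r3:2,r4:5,r5:1
cycle 3: CDB Add1=7; issue SUB r4<-Add1 // r0:2,r1:Add2,r2:9,r3:2,r4:Add1,r5:1
cycle 4: issue SUB r5<-Add3 // r0:2,r1:Add2,r2:9,r3:2,r4:Add1,r5:Add3
cycle 5: CDB Add1=3; issue SUB r5<-Add1 // r0:2,r1:Add2,r2:9,r3:2,r4:3,r5:Add1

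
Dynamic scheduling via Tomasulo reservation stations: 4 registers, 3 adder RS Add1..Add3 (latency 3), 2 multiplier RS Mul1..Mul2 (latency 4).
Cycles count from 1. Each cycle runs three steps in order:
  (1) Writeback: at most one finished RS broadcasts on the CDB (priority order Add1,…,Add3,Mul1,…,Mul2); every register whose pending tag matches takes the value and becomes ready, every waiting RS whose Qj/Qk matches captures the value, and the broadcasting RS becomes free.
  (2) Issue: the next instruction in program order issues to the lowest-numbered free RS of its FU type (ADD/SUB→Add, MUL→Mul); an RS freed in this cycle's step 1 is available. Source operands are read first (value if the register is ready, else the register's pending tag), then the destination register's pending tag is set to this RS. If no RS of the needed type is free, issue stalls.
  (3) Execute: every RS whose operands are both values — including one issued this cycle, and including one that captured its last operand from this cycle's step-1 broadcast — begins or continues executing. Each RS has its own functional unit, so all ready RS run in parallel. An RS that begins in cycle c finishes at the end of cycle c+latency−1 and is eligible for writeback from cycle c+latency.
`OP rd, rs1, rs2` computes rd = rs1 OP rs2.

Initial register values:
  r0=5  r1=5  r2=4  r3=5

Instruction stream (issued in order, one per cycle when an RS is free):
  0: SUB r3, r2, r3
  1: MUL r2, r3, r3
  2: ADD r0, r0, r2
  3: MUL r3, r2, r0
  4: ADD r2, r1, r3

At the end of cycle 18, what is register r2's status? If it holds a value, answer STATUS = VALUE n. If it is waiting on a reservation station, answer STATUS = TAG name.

c1: issue SUB r3<-Add1 | r0:5,r1:5,r2:4,r3:Add1
c2: issue MUL r2<-Mul1 | r0:5,r1:5,r2:Mul1,r3:Add1
c3: issue ADD r0<-Add2 | r0:Add2,r1:5,r2:Mul1,r3:Add1
c4: CDB Add1=-1; issue MUL r3<-Mul2 | r0:Add2,r1:5,r2:Mul1,r3:Mul2
c5: issue ADD r2<-Add1 | r0:Add2,r1:5,r2:Add1,r3:Mul2
c6: - | r0:Add2,r1:5,r2:Add1,r3:Mul2
c7: - | r0:Add2,r1:5,r2:Add1,r3:Mul2
c8: CDB Mul1=1 | r0:Add2,r1:5,r2:Add1,r3:Mul2
c9: - | r0:Add2,r1:5,r2:Add1,r3:Mul2
c10: - | r0:Add2,r1:5,r2:Add1,r3:Mul2
c11: CDB Add2=6 | r0:6,r1:5,r2:Add1,r3:Mul2
c12: - | r0:6,r1:5,r2:Add1,r3:Mul2
c13: - | r0:6,r1:5,r2:Add1,r3:Mul2
c14: - | r0:6,r1:5,r2:Add1,r3:Mul2
c15: CDB Mul2=6 | r0:6,r1:5,r2:Add1,r3:6
c16: - | r0:6,r1:5,r2:Add1,r3:6
c17: - | r0:6,r1:5,r2:Add1,r3:6
c18: CDB Add1=11 | r0:6,r1:5,r2:11,r3:6

STATUS = VALUE 11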